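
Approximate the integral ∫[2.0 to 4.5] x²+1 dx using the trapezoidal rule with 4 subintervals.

f(x) = x²+1
a = 2.0, b = 4.5, n = 4
h = (b - a)/n = 0.625000

Trapezoidal rule: (h/2)[f(x₀) + 2f(x₁) + 2f(x₂) + ... + f(xₙ)]

x_0 = 2.0000, f(x_0) = 5.000000, coefficient = 1
x_1 = 2.6250, f(x_1) = 7.890625, coefficient = 2
x_2 = 3.2500, f(x_2) = 11.562500, coefficient = 2
x_3 = 3.8750, f(x_3) = 16.015625, coefficient = 2
x_4 = 4.5000, f(x_4) = 21.250000, coefficient = 1

I ≈ (0.625000/2) × 97.187500 = 30.371094
Exact value: 30.208333
Error: 0.162760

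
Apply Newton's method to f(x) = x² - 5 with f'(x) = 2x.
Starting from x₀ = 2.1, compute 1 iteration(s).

f(x) = x² - 5
f'(x) = 2x
x₀ = 2.1

Newton-Raphson formula: x_{n+1} = x_n - f(x_n)/f'(x_n)

Iteration 1:
  f(2.100000) = -0.590000
  f'(2.100000) = 4.200000
  x_1 = 2.100000 - (-0.590000)/4.200000 = 2.240476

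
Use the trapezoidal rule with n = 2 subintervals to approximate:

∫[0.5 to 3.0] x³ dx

f(x) = x³
a = 0.5, b = 3.0, n = 2
h = (b - a)/n = 1.250000

Trapezoidal rule: (h/2)[f(x₀) + 2f(x₁) + 2f(x₂) + ... + f(xₙ)]

x_0 = 0.5000, f(x_0) = 0.125000, coefficient = 1
x_1 = 1.7500, f(x_1) = 5.359375, coefficient = 2
x_2 = 3.0000, f(x_2) = 27.000000, coefficient = 1

I ≈ (1.250000/2) × 37.843750 = 23.652344
Exact value: 20.234375
Error: 3.417969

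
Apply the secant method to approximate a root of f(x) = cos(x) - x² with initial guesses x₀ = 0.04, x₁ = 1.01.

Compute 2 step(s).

f(x) = cos(x) - x²
x₀ = 0.04, x₁ = 1.01

Secant formula: x_{n+1} = x_n - f(x_n)(x_n - x_{n-1})/(f(x_n) - f(x_{n-1}))

Iteration 1:
  f(0.040000) = 0.997600
  f(1.010000) = -0.488239
  x_2 = 1.010000 - (-0.488239)×(1.010000 - 0.040000)/(-0.488239 - 0.997600)
       = 0.691263
Iteration 2:
  f(1.010000) = -0.488239
  f(0.691263) = 0.292597
  x_3 = 0.691263 - 0.292597×(0.691263 - 1.010000)/(0.292597 - (-0.488239))
       = 0.810701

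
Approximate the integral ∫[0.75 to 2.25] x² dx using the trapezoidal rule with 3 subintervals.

f(x) = x²
a = 0.75, b = 2.25, n = 3
h = (b - a)/n = 0.500000

Trapezoidal rule: (h/2)[f(x₀) + 2f(x₁) + 2f(x₂) + ... + f(xₙ)]

x_0 = 0.7500, f(x_0) = 0.562500, coefficient = 1
x_1 = 1.2500, f(x_1) = 1.562500, coefficient = 2
x_2 = 1.7500, f(x_2) = 3.062500, coefficient = 2
x_3 = 2.2500, f(x_3) = 5.062500, coefficient = 1

I ≈ (0.500000/2) × 14.875000 = 3.718750
Exact value: 3.656250
Error: 0.062500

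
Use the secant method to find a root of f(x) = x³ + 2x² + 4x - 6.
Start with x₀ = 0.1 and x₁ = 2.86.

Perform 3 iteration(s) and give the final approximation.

f(x) = x³ + 2x² + 4x - 6
x₀ = 0.1, x₁ = 2.86

Secant formula: x_{n+1} = x_n - f(x_n)(x_n - x_{n-1})/(f(x_n) - f(x_{n-1}))

Iteration 1:
  f(0.100000) = -5.579000
  f(2.860000) = 45.192856
  x_2 = 2.860000 - 45.192856×(2.860000 - 0.100000)/(45.192856 - (-5.579000))
       = 0.403279
Iteration 2:
  f(2.860000) = 45.192856
  f(0.403279) = -3.996029
  x_3 = 0.403279 - (-3.996029)×(0.403279 - 2.860000)/(-3.996029 - 45.192856)
       = 0.602859
Iteration 3:
  f(0.403279) = -3.996029
  f(0.602859) = -2.642582
  x_4 = 0.602859 - (-2.642582)×(0.602859 - 0.403279)/(-2.642582 - (-3.996029))
       = 0.992536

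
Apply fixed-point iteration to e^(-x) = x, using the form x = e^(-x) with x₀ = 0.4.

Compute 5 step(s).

Equation: e^(-x) = x
Fixed-point form: x = e^(-x)
x₀ = 0.4

x_1 = g(0.400000) = 0.670320
x_2 = g(0.670320) = 0.511545
x_3 = g(0.511545) = 0.599569
x_4 = g(0.599569) = 0.549048
x_5 = g(0.549048) = 0.577499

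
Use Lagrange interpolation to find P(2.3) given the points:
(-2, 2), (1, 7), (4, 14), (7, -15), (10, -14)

Lagrange interpolation formula:
P(x) = Σ yᵢ × Lᵢ(x)
where Lᵢ(x) = Π_{j≠i} (x - xⱼ)/(xᵢ - xⱼ)

L_0(2.3) = (2.3 - 1)/(-2 - 1) × (2.3 - 4)/(-2 - 4) × (2.3 - 7)/(-2 - 7) × (2.3 - 10)/(-2 - 10) = -0.041142
L_1(2.3) = (2.3 - (-2))/(1 - (-2)) × (2.3 - 4)/(1 - 4) × (2.3 - 7)/(1 - 7) × (2.3 - 10)/(1 - 10) = 0.544339
L_2(2.3) = (2.3 - (-2))/(4 - (-2)) × (2.3 - 1)/(4 - 1) × (2.3 - 7)/(4 - 7) × (2.3 - 10)/(4 - 10) = 0.624389
L_3(2.3) = (2.3 - (-2))/(7 - (-2)) × (2.3 - 1)/(7 - 1) × (2.3 - 4)/(7 - 4) × (2.3 - 10)/(7 - 10) = -0.150562
L_4(2.3) = (2.3 - (-2))/(10 - (-2)) × (2.3 - 1)/(10 - 1) × (2.3 - 4)/(10 - 4) × (2.3 - 7)/(10 - 7) = 0.022975

P(2.3) = 2×L_0(2.3) + 7×L_1(2.3) + 14×L_2(2.3) + (-15)×L_3(2.3) + (-14)×L_4(2.3)
P(2.3) = 14.406314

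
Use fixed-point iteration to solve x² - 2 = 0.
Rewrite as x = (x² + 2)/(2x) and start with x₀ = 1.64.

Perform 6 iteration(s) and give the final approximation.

Equation: x² - 2 = 0
Fixed-point form: x = (x² + 2)/(2x)
x₀ = 1.64

x_1 = g(1.640000) = 1.429756
x_2 = g(1.429756) = 1.414298
x_3 = g(1.414298) = 1.414214
x_4 = g(1.414214) = 1.414214
x_5 = g(1.414214) = 1.414214
x_6 = g(1.414214) = 1.414214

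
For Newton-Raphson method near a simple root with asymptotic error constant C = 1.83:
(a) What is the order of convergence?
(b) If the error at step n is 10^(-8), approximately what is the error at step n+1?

(a) Newton-Raphson has quadratic (order 2) convergence near simple roots.
    This means |e_{n+1}| ≈ C|e_n|².

(b) With |e_n| = 10^(-8) and C = 1.83:
    |e_{n+1}| ≈ 1.83 × (10^(-8))² = 1.83 × 10^(-16)

(a) 2 (quadratic); (b) |e_{n+1}| ≈ 1.830e-16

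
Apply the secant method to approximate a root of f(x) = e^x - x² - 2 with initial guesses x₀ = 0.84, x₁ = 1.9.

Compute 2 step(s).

f(x) = e^x - x² - 2
x₀ = 0.84, x₁ = 1.9

Secant formula: x_{n+1} = x_n - f(x_n)(x_n - x_{n-1})/(f(x_n) - f(x_{n-1}))

Iteration 1:
  f(0.840000) = -0.389233
  f(1.900000) = 1.075894
  x_2 = 1.900000 - 1.075894×(1.900000 - 0.840000)/(1.075894 - (-0.389233))
       = 1.121605
Iteration 2:
  f(1.900000) = 1.075894
  f(1.121605) = -0.188221
  x_3 = 1.121605 - (-0.188221)×(1.121605 - 1.900000)/(-0.188221 - 1.075894)
       = 1.237504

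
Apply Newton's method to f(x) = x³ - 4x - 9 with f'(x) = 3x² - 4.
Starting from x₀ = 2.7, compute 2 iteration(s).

f(x) = x³ - 4x - 9
f'(x) = 3x² - 4
x₀ = 2.7

Newton-Raphson formula: x_{n+1} = x_n - f(x_n)/f'(x_n)

Iteration 1:
  f(2.700000) = -0.117000
  f'(2.700000) = 17.870000
  x_1 = 2.700000 - (-0.117000)/17.870000 = 2.706547
Iteration 2:
  f(2.706547) = 0.000348
  f'(2.706547) = 17.976195
  x_2 = 2.706547 - 0.000348/17.976195 = 2.706528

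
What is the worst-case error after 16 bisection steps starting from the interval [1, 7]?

Bisection error bound: |error| ≤ (b-a)/2^n
|error| ≤ (7 - 1)/2^16 = 6/2^16
|error| ≤ 0.0000915527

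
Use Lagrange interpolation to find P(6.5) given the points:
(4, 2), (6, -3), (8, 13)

Lagrange interpolation formula:
P(x) = Σ yᵢ × Lᵢ(x)
where Lᵢ(x) = Π_{j≠i} (x - xⱼ)/(xᵢ - xⱼ)

L_0(6.5) = (6.5 - 6)/(4 - 6) × (6.5 - 8)/(4 - 8) = -0.093750
L_1(6.5) = (6.5 - 4)/(6 - 4) × (6.5 - 8)/(6 - 8) = 0.937500
L_2(6.5) = (6.5 - 4)/(8 - 4) × (6.5 - 6)/(8 - 6) = 0.156250

P(6.5) = 2×L_0(6.5) + (-3)×L_1(6.5) + 13×L_2(6.5)
P(6.5) = -0.968750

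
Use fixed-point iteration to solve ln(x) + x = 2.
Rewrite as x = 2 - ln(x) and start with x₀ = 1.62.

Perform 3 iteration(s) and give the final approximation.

Equation: ln(x) + x = 2
Fixed-point form: x = 2 - ln(x)
x₀ = 1.62

x_1 = g(1.620000) = 1.517574
x_2 = g(1.517574) = 1.582887
x_3 = g(1.582887) = 1.540750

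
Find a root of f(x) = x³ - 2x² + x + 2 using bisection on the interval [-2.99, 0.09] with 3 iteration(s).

f(x) = x³ - 2x² + x + 2
Initial interval: [-2.99, 0.09]

Iteration 1:
  c_1 = (-2.990000 + 0.090000)/2 = -1.450000
  f(c_1) = f(-1.450000) = -6.703625
  f(a) × f(c) ≥ 0, new interval: [-1.450000, 0.090000]
Iteration 2:
  c_2 = (-1.450000 + 0.090000)/2 = -0.680000
  f(c_2) = f(-0.680000) = 0.080768
  f(a) × f(c) < 0, new interval: [-1.450000, -0.680000]
Iteration 3:
  c_3 = (-1.450000 + (-0.680000))/2 = -1.065000
  f(c_3) = f(-1.065000) = -2.541400
  f(a) × f(c) ≥ 0, new interval: [-1.065000, -0.680000]

After 3 iteration(s), the approximation is c_3 = -1.065000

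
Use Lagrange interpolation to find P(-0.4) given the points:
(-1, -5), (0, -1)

Lagrange interpolation formula:
P(x) = Σ yᵢ × Lᵢ(x)
where Lᵢ(x) = Π_{j≠i} (x - xⱼ)/(xᵢ - xⱼ)

L_0(-0.4) = (-0.4 - 0)/(-1 - 0) = 0.400000
L_1(-0.4) = (-0.4 - (-1))/(0 - (-1)) = 0.600000

P(-0.4) = (-5)×L_0(-0.4) + (-1)×L_1(-0.4)
P(-0.4) = -2.600000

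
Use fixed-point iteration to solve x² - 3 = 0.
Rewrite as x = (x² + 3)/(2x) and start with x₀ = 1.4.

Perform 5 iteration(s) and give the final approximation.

Equation: x² - 3 = 0
Fixed-point form: x = (x² + 3)/(2x)
x₀ = 1.4

x_1 = g(1.400000) = 1.771429
x_2 = g(1.771429) = 1.732488
x_3 = g(1.732488) = 1.732051
x_4 = g(1.732051) = 1.732051
x_5 = g(1.732051) = 1.732051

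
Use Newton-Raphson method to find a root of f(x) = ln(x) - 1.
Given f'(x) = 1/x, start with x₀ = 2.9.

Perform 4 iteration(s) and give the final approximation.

f(x) = ln(x) - 1
f'(x) = 1/x
x₀ = 2.9

Newton-Raphson formula: x_{n+1} = x_n - f(x_n)/f'(x_n)

Iteration 1:
  f(2.900000) = 0.064711
  f'(2.900000) = 0.344828
  x_1 = 2.900000 - 0.064711/0.344828 = 2.712339
Iteration 2:
  f(2.712339) = -0.002189
  f'(2.712339) = 0.368685
  x_2 = 2.712339 - (-0.002189)/0.368685 = 2.718275
Iteration 3:
  f(2.718275) = -0.000002
  f'(2.718275) = 0.367880
  x_3 = 2.718275 - (-0.000002)/0.367880 = 2.718282
Iteration 4:
  f(2.718282) = 0.000000
  f'(2.718282) = 0.367879
  x_4 = 2.718282 - 0.000000/0.367879 = 2.718282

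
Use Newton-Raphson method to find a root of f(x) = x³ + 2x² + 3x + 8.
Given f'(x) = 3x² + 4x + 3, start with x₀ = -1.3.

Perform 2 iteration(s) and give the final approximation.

f(x) = x³ + 2x² + 3x + 8
f'(x) = 3x² + 4x + 3
x₀ = -1.3

Newton-Raphson formula: x_{n+1} = x_n - f(x_n)/f'(x_n)

Iteration 1:
  f(-1.300000) = 5.283000
  f'(-1.300000) = 2.870000
  x_1 = -1.300000 - 5.283000/2.870000 = -3.140767
Iteration 2:
  f(-3.140767) = -12.675294
  f'(-3.140767) = 20.030177
  x_2 = -3.140767 - (-12.675294)/20.030177 = -2.507957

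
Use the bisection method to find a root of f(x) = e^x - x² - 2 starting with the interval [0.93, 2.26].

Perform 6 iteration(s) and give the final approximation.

f(x) = e^x - x² - 2
Initial interval: [0.93, 2.26]

Iteration 1:
  c_1 = (0.930000 + 2.260000)/2 = 1.595000
  f(c_1) = f(1.595000) = 0.384304
  f(a) × f(c) < 0, new interval: [0.930000, 1.595000]
Iteration 2:
  c_2 = (0.930000 + 1.595000)/2 = 1.262500
  f(c_2) = f(1.262500) = -0.059660
  f(a) × f(c) ≥ 0, new interval: [1.262500, 1.595000]
Iteration 3:
  c_3 = (1.262500 + 1.595000)/2 = 1.428750
  f(c_3) = f(1.428750) = 0.132153
  f(a) × f(c) < 0, new interval: [1.262500, 1.428750]
Iteration 4:
  c_4 = (1.262500 + 1.428750)/2 = 1.345625
  f(c_4) = f(1.345625) = 0.029880
  f(a) × f(c) < 0, new interval: [1.262500, 1.345625]
Iteration 5:
  c_5 = (1.262500 + 1.345625)/2 = 1.304063
  f(c_5) = f(1.304063) = -0.016345
  f(a) × f(c) ≥ 0, new interval: [1.304063, 1.345625]
Iteration 6:
  c_6 = (1.304063 + 1.345625)/2 = 1.324844
  f(c_6) = f(1.324844) = 0.006387
  f(a) × f(c) < 0, new interval: [1.304063, 1.324844]

After 6 iteration(s), the approximation is c_6 = 1.324844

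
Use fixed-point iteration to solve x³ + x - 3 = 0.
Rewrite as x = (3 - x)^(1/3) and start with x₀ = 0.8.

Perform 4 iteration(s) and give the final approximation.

Equation: x³ + x - 3 = 0
Fixed-point form: x = (3 - x)^(1/3)
x₀ = 0.8

x_1 = g(0.800000) = 1.300591
x_2 = g(1.300591) = 1.193345
x_3 = g(1.193345) = 1.217938
x_4 = g(1.217938) = 1.212386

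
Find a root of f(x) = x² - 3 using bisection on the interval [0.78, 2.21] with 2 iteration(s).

f(x) = x² - 3
Initial interval: [0.78, 2.21]

Iteration 1:
  c_1 = (0.780000 + 2.210000)/2 = 1.495000
  f(c_1) = f(1.495000) = -0.764975
  f(a) × f(c) ≥ 0, new interval: [1.495000, 2.210000]
Iteration 2:
  c_2 = (1.495000 + 2.210000)/2 = 1.852500
  f(c_2) = f(1.852500) = 0.431756
  f(a) × f(c) < 0, new interval: [1.495000, 1.852500]

After 2 iteration(s), the approximation is c_2 = 1.852500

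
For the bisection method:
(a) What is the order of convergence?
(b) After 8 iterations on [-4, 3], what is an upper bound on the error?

(a) Bisection has linear (order 1) convergence; the error is halved each step.

(b) Error bound = (b-a)/2^n = (3 - (-4))/2^{8}
    = 7/2^{8}

(a) 1 (linear); (b) error ≤ 2.73e-02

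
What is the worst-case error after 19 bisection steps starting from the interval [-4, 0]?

Bisection error bound: |error| ≤ (b-a)/2^n
|error| ≤ (0 - (-4))/2^19 = 4/2^19
|error| ≤ 0.0000076294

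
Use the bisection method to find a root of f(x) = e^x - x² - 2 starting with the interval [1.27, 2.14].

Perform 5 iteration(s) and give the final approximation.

f(x) = e^x - x² - 2
Initial interval: [1.27, 2.14]

Iteration 1:
  c_1 = (1.270000 + 2.140000)/2 = 1.705000
  f(c_1) = f(1.705000) = 0.594361
  f(a) × f(c) < 0, new interval: [1.270000, 1.705000]
Iteration 2:
  c_2 = (1.270000 + 1.705000)/2 = 1.487500
  f(c_2) = f(1.487500) = 0.213360
  f(a) × f(c) < 0, new interval: [1.270000, 1.487500]
Iteration 3:
  c_3 = (1.270000 + 1.487500)/2 = 1.378750
  f(c_3) = f(1.378750) = 0.068985
  f(a) × f(c) < 0, new interval: [1.270000, 1.378750]
Iteration 4:
  c_4 = (1.270000 + 1.378750)/2 = 1.324375
  f(c_4) = f(1.324375) = 0.005866
  f(a) × f(c) < 0, new interval: [1.270000, 1.324375]
Iteration 5:
  c_5 = (1.270000 + 1.324375)/2 = 1.297188
  f(c_5) = f(1.297188) = -0.023704
  f(a) × f(c) ≥ 0, new interval: [1.297188, 1.324375]

After 5 iteration(s), the approximation is c_5 = 1.297188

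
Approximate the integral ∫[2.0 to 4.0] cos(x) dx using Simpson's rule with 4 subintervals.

f(x) = cos(x)
a = 2.0, b = 4.0, n = 4
h = (b - a)/n = 0.500000

Simpson's rule: (h/3)[f(x₀) + 4f(x₁) + 2f(x₂) + ... + f(xₙ)]

x_0 = 2.0000, f(x_0) = -0.416147, coefficient = 1
x_1 = 2.5000, f(x_1) = -0.801144, coefficient = 4
x_2 = 3.0000, f(x_2) = -0.989992, coefficient = 2
x_3 = 3.5000, f(x_3) = -0.936457, coefficient = 4
x_4 = 4.0000, f(x_4) = -0.653644, coefficient = 1

I ≈ (0.500000/3) × -10.000177 = -1.666696
Exact value: -1.666100
Error: 0.000596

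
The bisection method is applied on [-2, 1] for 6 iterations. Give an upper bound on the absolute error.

Bisection error bound: |error| ≤ (b-a)/2^n
|error| ≤ (1 - (-2))/2^6 = 3/2^6
|error| ≤ 0.0468750000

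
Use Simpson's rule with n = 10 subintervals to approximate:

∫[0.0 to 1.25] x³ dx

f(x) = x³
a = 0.0, b = 1.25, n = 10
h = (b - a)/n = 0.125000

Simpson's rule: (h/3)[f(x₀) + 4f(x₁) + 2f(x₂) + ... + f(xₙ)]

x_0 = 0.0000, f(x_0) = 0.000000, coefficient = 1
x_1 = 0.1250, f(x_1) = 0.001953, coefficient = 4
x_2 = 0.2500, f(x_2) = 0.015625, coefficient = 2
x_3 = 0.3750, f(x_3) = 0.052734, coefficient = 4
x_4 = 0.5000, f(x_4) = 0.125000, coefficient = 2
x_5 = 0.6250, f(x_5) = 0.244141, coefficient = 4
x_6 = 0.7500, f(x_6) = 0.421875, coefficient = 2
x_7 = 0.8750, f(x_7) = 0.669922, coefficient = 4
x_8 = 1.0000, f(x_8) = 1.000000, coefficient = 2
x_9 = 1.1250, f(x_9) = 1.423828, coefficient = 4
x_10 = 1.2500, f(x_10) = 1.953125, coefficient = 1

I ≈ (0.125000/3) × 14.648438 = 0.610352
Exact value: 0.610352
Error: 0.000000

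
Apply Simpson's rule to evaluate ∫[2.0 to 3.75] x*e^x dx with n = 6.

f(x) = x*e^x
a = 2.0, b = 3.75, n = 6
h = (b - a)/n = 0.291667

Simpson's rule: (h/3)[f(x₀) + 4f(x₁) + 2f(x₂) + ... + f(xₙ)]

x_0 = 2.0000, f(x_0) = 14.778112, coefficient = 1
x_1 = 2.2917, f(x_1) = 22.667814, coefficient = 4
x_2 = 2.5833, f(x_2) = 34.206439, coefficient = 2
x_3 = 2.8750, f(x_3) = 50.960594, coefficient = 4
x_4 = 3.1667, f(x_4) = 75.139484, coefficient = 2
x_5 = 3.4583, f(x_5) = 109.850474, coefficient = 4
x_6 = 3.7500, f(x_6) = 159.454058, coefficient = 1

I ≈ (0.291667/3) × 1126.839542 = 109.553844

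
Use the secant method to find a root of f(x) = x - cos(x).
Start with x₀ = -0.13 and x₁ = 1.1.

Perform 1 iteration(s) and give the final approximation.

f(x) = x - cos(x)
x₀ = -0.13, x₁ = 1.1

Secant formula: x_{n+1} = x_n - f(x_n)(x_n - x_{n-1})/(f(x_n) - f(x_{n-1}))

Iteration 1:
  f(-0.130000) = -1.121562
  f(1.100000) = 0.646404
  x_2 = 1.100000 - 0.646404×(1.100000 - (-0.130000))/(0.646404 - (-1.121562))
       = 0.650287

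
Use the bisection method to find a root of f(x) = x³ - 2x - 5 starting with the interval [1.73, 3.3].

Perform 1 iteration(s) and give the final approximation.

f(x) = x³ - 2x - 5
Initial interval: [1.73, 3.3]

Iteration 1:
  c_1 = (1.730000 + 3.300000)/2 = 2.515000
  f(c_1) = f(2.515000) = 5.877941
  f(a) × f(c) < 0, new interval: [1.730000, 2.515000]

After 1 iteration(s), the approximation is c_1 = 2.515000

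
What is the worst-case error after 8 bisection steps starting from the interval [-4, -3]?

Bisection error bound: |error| ≤ (b-a)/2^n
|error| ≤ (-3 - (-4))/2^8 = 1/2^8
|error| ≤ 0.0039062500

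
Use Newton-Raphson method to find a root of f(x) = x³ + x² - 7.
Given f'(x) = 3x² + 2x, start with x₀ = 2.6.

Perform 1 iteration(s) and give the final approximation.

f(x) = x³ + x² - 7
f'(x) = 3x² + 2x
x₀ = 2.6

Newton-Raphson formula: x_{n+1} = x_n - f(x_n)/f'(x_n)

Iteration 1:
  f(2.600000) = 17.336000
  f'(2.600000) = 25.480000
  x_1 = 2.600000 - 17.336000/25.480000 = 1.919623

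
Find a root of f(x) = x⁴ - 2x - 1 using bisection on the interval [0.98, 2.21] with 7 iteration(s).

f(x) = x⁴ - 2x - 1
Initial interval: [0.98, 2.21]

Iteration 1:
  c_1 = (0.980000 + 2.210000)/2 = 1.595000
  f(c_1) = f(1.595000) = 2.282063
  f(a) × f(c) < 0, new interval: [0.980000, 1.595000]
Iteration 2:
  c_2 = (0.980000 + 1.595000)/2 = 1.287500
  f(c_2) = f(1.287500) = -0.827176
  f(a) × f(c) ≥ 0, new interval: [1.287500, 1.595000]
Iteration 3:
  c_3 = (1.287500 + 1.595000)/2 = 1.441250
  f(c_3) = f(1.441250) = 0.432266
  f(a) × f(c) < 0, new interval: [1.287500, 1.441250]
Iteration 4:
  c_4 = (1.287500 + 1.441250)/2 = 1.364375
  f(c_4) = f(1.364375) = -0.263496
  f(a) × f(c) ≥ 0, new interval: [1.364375, 1.441250]
Iteration 5:
  c_5 = (1.364375 + 1.441250)/2 = 1.402813
  f(c_5) = f(1.402813) = 0.066938
  f(a) × f(c) < 0, new interval: [1.364375, 1.402813]
Iteration 6:
  c_6 = (1.364375 + 1.402813)/2 = 1.383594
  f(c_6) = f(1.383594) = -0.102522
  f(a) × f(c) ≥ 0, new interval: [1.383594, 1.402813]
Iteration 7:
  c_7 = (1.383594 + 1.402813)/2 = 1.393203
  f(c_7) = f(1.393203) = -0.018867
  f(a) × f(c) ≥ 0, new interval: [1.393203, 1.402813]

After 7 iteration(s), the approximation is c_7 = 1.393203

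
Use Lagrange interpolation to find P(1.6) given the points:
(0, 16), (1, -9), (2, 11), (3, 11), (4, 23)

Lagrange interpolation formula:
P(x) = Σ yᵢ × Lᵢ(x)
where Lᵢ(x) = Π_{j≠i} (x - xⱼ)/(xᵢ - xⱼ)

L_0(1.6) = (1.6 - 1)/(0 - 1) × (1.6 - 2)/(0 - 2) × (1.6 - 3)/(0 - 3) × (1.6 - 4)/(0 - 4) = -0.033600
L_1(1.6) = (1.6 - 0)/(1 - 0) × (1.6 - 2)/(1 - 2) × (1.6 - 3)/(1 - 3) × (1.6 - 4)/(1 - 4) = 0.358400
L_2(1.6) = (1.6 - 0)/(2 - 0) × (1.6 - 1)/(2 - 1) × (1.6 - 3)/(2 - 3) × (1.6 - 4)/(2 - 4) = 0.806400
L_3(1.6) = (1.6 - 0)/(3 - 0) × (1.6 - 1)/(3 - 1) × (1.6 - 2)/(3 - 2) × (1.6 - 4)/(3 - 4) = -0.153600
L_4(1.6) = (1.6 - 0)/(4 - 0) × (1.6 - 1)/(4 - 1) × (1.6 - 2)/(4 - 2) × (1.6 - 3)/(4 - 3) = 0.022400

P(1.6) = 16×L_0(1.6) + (-9)×L_1(1.6) + 11×L_2(1.6) + 11×L_3(1.6) + 23×L_4(1.6)
P(1.6) = 3.932800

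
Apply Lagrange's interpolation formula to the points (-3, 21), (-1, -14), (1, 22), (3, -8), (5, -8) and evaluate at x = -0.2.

Lagrange interpolation formula:
P(x) = Σ yᵢ × Lᵢ(x)
where Lᵢ(x) = Π_{j≠i} (x - xⱼ)/(xᵢ - xⱼ)

L_0(-0.2) = (-0.2 - (-1))/(-3 - (-1)) × (-0.2 - 1)/(-3 - 1) × (-0.2 - 3)/(-3 - 3) × (-0.2 - 5)/(-3 - 5) = -0.041600
L_1(-0.2) = (-0.2 - (-3))/(-1 - (-3)) × (-0.2 - 1)/(-1 - 1) × (-0.2 - 3)/(-1 - 3) × (-0.2 - 5)/(-1 - 5) = 0.582400
L_2(-0.2) = (-0.2 - (-3))/(1 - (-3)) × (-0.2 - (-1))/(1 - (-1)) × (-0.2 - 3)/(1 - 3) × (-0.2 - 5)/(1 - 5) = 0.582400
L_3(-0.2) = (-0.2 - (-3))/(3 - (-3)) × (-0.2 - (-1))/(3 - (-1)) × (-0.2 - 1)/(3 - 1) × (-0.2 - 5)/(3 - 5) = -0.145600
L_4(-0.2) = (-0.2 - (-3))/(5 - (-3)) × (-0.2 - (-1))/(5 - (-1)) × (-0.2 - 1)/(5 - 1) × (-0.2 - 3)/(5 - 3) = 0.022400

P(-0.2) = 21×L_0(-0.2) + (-14)×L_1(-0.2) + 22×L_2(-0.2) + (-8)×L_3(-0.2) + (-8)×L_4(-0.2)
P(-0.2) = 4.771200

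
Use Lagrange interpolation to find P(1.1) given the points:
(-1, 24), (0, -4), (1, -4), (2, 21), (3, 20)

Lagrange interpolation formula:
P(x) = Σ yᵢ × Lᵢ(x)
where Lᵢ(x) = Π_{j≠i} (x - xⱼ)/(xᵢ - xⱼ)

L_0(1.1) = (1.1 - 0)/(-1 - 0) × (1.1 - 1)/(-1 - 1) × (1.1 - 2)/(-1 - 2) × (1.1 - 3)/(-1 - 3) = 0.007838
L_1(1.1) = (1.1 - (-1))/(0 - (-1)) × (1.1 - 1)/(0 - 1) × (1.1 - 2)/(0 - 2) × (1.1 - 3)/(0 - 3) = -0.059850
L_2(1.1) = (1.1 - (-1))/(1 - (-1)) × (1.1 - 0)/(1 - 0) × (1.1 - 2)/(1 - 2) × (1.1 - 3)/(1 - 3) = 0.987525
L_3(1.1) = (1.1 - (-1))/(2 - (-1)) × (1.1 - 0)/(2 - 0) × (1.1 - 1)/(2 - 1) × (1.1 - 3)/(2 - 3) = 0.073150
L_4(1.1) = (1.1 - (-1))/(3 - (-1)) × (1.1 - 0)/(3 - 0) × (1.1 - 1)/(3 - 1) × (1.1 - 2)/(3 - 2) = -0.008663

P(1.1) = 24×L_0(1.1) + (-4)×L_1(1.1) + (-4)×L_2(1.1) + 21×L_3(1.1) + 20×L_4(1.1)
P(1.1) = -2.159700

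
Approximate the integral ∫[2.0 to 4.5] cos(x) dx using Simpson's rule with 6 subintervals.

f(x) = cos(x)
a = 2.0, b = 4.5, n = 6
h = (b - a)/n = 0.416667

Simpson's rule: (h/3)[f(x₀) + 4f(x₁) + 2f(x₂) + ... + f(xₙ)]

x_0 = 2.0000, f(x_0) = -0.416147, coefficient = 1
x_1 = 2.4167, f(x_1) = -0.748549, coefficient = 4
x_2 = 2.8333, f(x_2) = -0.952863, coefficient = 2
x_3 = 3.2500, f(x_3) = -0.994130, coefficient = 4
x_4 = 3.6667, f(x_4) = -0.865287, coefficient = 2
x_5 = 4.0833, f(x_5) = -0.588381, coefficient = 4
x_6 = 4.5000, f(x_6) = -0.210796, coefficient = 1

I ≈ (0.416667/3) × -13.587481 = -1.887150
Exact value: -1.886828
Error: 0.000323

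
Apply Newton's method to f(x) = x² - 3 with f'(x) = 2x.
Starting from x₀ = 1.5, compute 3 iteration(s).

f(x) = x² - 3
f'(x) = 2x
x₀ = 1.5

Newton-Raphson formula: x_{n+1} = x_n - f(x_n)/f'(x_n)

Iteration 1:
  f(1.500000) = -0.750000
  f'(1.500000) = 3.000000
  x_1 = 1.500000 - (-0.750000)/3.000000 = 1.750000
Iteration 2:
  f(1.750000) = 0.062500
  f'(1.750000) = 3.500000
  x_2 = 1.750000 - 0.062500/3.500000 = 1.732143
Iteration 3:
  f(1.732143) = 0.000319
  f'(1.732143) = 3.464286
  x_3 = 1.732143 - 0.000319/3.464286 = 1.732051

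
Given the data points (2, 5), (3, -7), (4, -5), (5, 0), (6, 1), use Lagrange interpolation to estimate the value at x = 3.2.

Lagrange interpolation formula:
P(x) = Σ yᵢ × Lᵢ(x)
where Lᵢ(x) = Π_{j≠i} (x - xⱼ)/(xᵢ - xⱼ)

L_0(3.2) = (3.2 - 3)/(2 - 3) × (3.2 - 4)/(2 - 4) × (3.2 - 5)/(2 - 5) × (3.2 - 6)/(2 - 6) = -0.033600
L_1(3.2) = (3.2 - 2)/(3 - 2) × (3.2 - 4)/(3 - 4) × (3.2 - 5)/(3 - 5) × (3.2 - 6)/(3 - 6) = 0.806400
L_2(3.2) = (3.2 - 2)/(4 - 2) × (3.2 - 3)/(4 - 3) × (3.2 - 5)/(4 - 5) × (3.2 - 6)/(4 - 6) = 0.302400
L_3(3.2) = (3.2 - 2)/(5 - 2) × (3.2 - 3)/(5 - 3) × (3.2 - 4)/(5 - 4) × (3.2 - 6)/(5 - 6) = -0.089600
L_4(3.2) = (3.2 - 2)/(6 - 2) × (3.2 - 3)/(6 - 3) × (3.2 - 4)/(6 - 4) × (3.2 - 5)/(6 - 5) = 0.014400

P(3.2) = 5×L_0(3.2) + (-7)×L_1(3.2) + (-5)×L_2(3.2) + 0×L_3(3.2) + 1×L_4(3.2)
P(3.2) = -7.310400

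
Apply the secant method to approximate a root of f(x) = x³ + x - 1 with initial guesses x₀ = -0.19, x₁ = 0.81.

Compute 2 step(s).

f(x) = x³ + x - 1
x₀ = -0.19, x₁ = 0.81

Secant formula: x_{n+1} = x_n - f(x_n)(x_n - x_{n-1})/(f(x_n) - f(x_{n-1}))

Iteration 1:
  f(-0.190000) = -1.196859
  f(0.810000) = 0.341441
  x_2 = 0.810000 - 0.341441×(0.810000 - (-0.190000))/(0.341441 - (-1.196859))
       = 0.588040
Iteration 2:
  f(0.810000) = 0.341441
  f(0.588040) = -0.208621
  x_3 = 0.588040 - (-0.208621)×(0.588040 - 0.810000)/(-0.208621 - 0.341441)
       = 0.672222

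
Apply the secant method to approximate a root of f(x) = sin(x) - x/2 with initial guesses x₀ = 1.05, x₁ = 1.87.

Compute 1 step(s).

f(x) = sin(x) - x/2
x₀ = 1.05, x₁ = 1.87

Secant formula: x_{n+1} = x_n - f(x_n)(x_n - x_{n-1})/(f(x_n) - f(x_{n-1}))

Iteration 1:
  f(1.050000) = 0.342423
  f(1.870000) = 0.020572
  x_2 = 1.870000 - 0.020572×(1.870000 - 1.050000)/(0.020572 - 0.342423)
       = 1.922411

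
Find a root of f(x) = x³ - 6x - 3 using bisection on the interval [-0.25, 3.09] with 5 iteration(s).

f(x) = x³ - 6x - 3
Initial interval: [-0.25, 3.09]

Iteration 1:
  c_1 = (-0.250000 + 3.090000)/2 = 1.420000
  f(c_1) = f(1.420000) = -8.656712
  f(a) × f(c) ≥ 0, new interval: [1.420000, 3.090000]
Iteration 2:
  c_2 = (1.420000 + 3.090000)/2 = 2.255000
  f(c_2) = f(2.255000) = -5.063269
  f(a) × f(c) ≥ 0, new interval: [2.255000, 3.090000]
Iteration 3:
  c_3 = (2.255000 + 3.090000)/2 = 2.672500
  f(c_3) = f(2.672500) = 0.052680
  f(a) × f(c) < 0, new interval: [2.255000, 2.672500]
Iteration 4:
  c_4 = (2.255000 + 2.672500)/2 = 2.463750
  f(c_4) = f(2.463750) = -2.827380
  f(a) × f(c) ≥ 0, new interval: [2.463750, 2.672500]
Iteration 5:
  c_5 = (2.463750 + 2.672500)/2 = 2.568125
  f(c_5) = f(2.568125) = -1.471282
  f(a) × f(c) ≥ 0, new interval: [2.568125, 2.672500]

After 5 iteration(s), the approximation is c_5 = 2.568125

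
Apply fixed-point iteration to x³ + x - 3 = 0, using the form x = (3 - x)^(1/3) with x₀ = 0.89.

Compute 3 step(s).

Equation: x³ + x - 3 = 0
Fixed-point form: x = (3 - x)^(1/3)
x₀ = 0.89

x_1 = g(0.890000) = 1.282609
x_2 = g(1.282609) = 1.197539
x_3 = g(1.197539) = 1.216994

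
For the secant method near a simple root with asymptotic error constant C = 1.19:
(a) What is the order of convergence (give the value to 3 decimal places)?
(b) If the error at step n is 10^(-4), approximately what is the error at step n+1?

(a) Secant method has superlinear convergence with order φ = (1+√5)/2 ≈ 1.618.
    This means |e_{n+1}| ≈ C|e_n|^1.618.

(b) With |e_n| = 10^(-4) and C = 1.19:
    |e_{n+1}| ≈ 1.19 × (10^(-4))^1.618 = 1.19 × 10^(-6.47)

(a) ≈ 1.618 (golden ratio); (b) |e_{n+1}| ≈ 4.012e-07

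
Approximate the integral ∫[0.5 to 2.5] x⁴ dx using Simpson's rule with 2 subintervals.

f(x) = x⁴
a = 0.5, b = 2.5, n = 2
h = (b - a)/n = 1.000000

Simpson's rule: (h/3)[f(x₀) + 4f(x₁) + 2f(x₂) + ... + f(xₙ)]

x_0 = 0.5000, f(x_0) = 0.062500, coefficient = 1
x_1 = 1.5000, f(x_1) = 5.062500, coefficient = 4
x_2 = 2.5000, f(x_2) = 39.062500, coefficient = 1

I ≈ (1.000000/3) × 59.375000 = 19.791667
Exact value: 19.525000
Error: 0.266667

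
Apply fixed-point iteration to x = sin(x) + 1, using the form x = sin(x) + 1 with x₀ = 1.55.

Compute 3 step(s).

Equation: x = sin(x) + 1
Fixed-point form: x = sin(x) + 1
x₀ = 1.55

x_1 = g(1.550000) = 1.999784
x_2 = g(1.999784) = 1.909387
x_3 = g(1.909387) = 1.943224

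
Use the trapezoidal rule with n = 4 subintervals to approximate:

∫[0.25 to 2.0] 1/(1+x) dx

f(x) = 1/(1+x)
a = 0.25, b = 2.0, n = 4
h = (b - a)/n = 0.437500

Trapezoidal rule: (h/2)[f(x₀) + 2f(x₁) + 2f(x₂) + ... + f(xₙ)]

x_0 = 0.2500, f(x_0) = 0.800000, coefficient = 1
x_1 = 0.6875, f(x_1) = 0.592593, coefficient = 2
x_2 = 1.1250, f(x_2) = 0.470588, coefficient = 2
x_3 = 1.5625, f(x_3) = 0.390244, coefficient = 2
x_4 = 2.0000, f(x_4) = 0.333333, coefficient = 1

I ≈ (0.437500/2) × 4.040183 = 0.883790
Exact value: 0.875469
Error: 0.008321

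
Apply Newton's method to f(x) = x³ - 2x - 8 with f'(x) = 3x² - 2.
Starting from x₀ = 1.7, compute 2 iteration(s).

f(x) = x³ - 2x - 8
f'(x) = 3x² - 2
x₀ = 1.7

Newton-Raphson formula: x_{n+1} = x_n - f(x_n)/f'(x_n)

Iteration 1:
  f(1.700000) = -6.487000
  f'(1.700000) = 6.670000
  x_1 = 1.700000 - (-6.487000)/6.670000 = 2.672564
Iteration 2:
  f(2.672564) = 5.743918
  f'(2.672564) = 19.427790
  x_2 = 2.672564 - 5.743918/19.427790 = 2.376909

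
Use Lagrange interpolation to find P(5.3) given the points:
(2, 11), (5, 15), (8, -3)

Lagrange interpolation formula:
P(x) = Σ yᵢ × Lᵢ(x)
where Lᵢ(x) = Π_{j≠i} (x - xⱼ)/(xᵢ - xⱼ)

L_0(5.3) = (5.3 - 5)/(2 - 5) × (5.3 - 8)/(2 - 8) = -0.045000
L_1(5.3) = (5.3 - 2)/(5 - 2) × (5.3 - 8)/(5 - 8) = 0.990000
L_2(5.3) = (5.3 - 2)/(8 - 2) × (5.3 - 5)/(8 - 5) = 0.055000

P(5.3) = 11×L_0(5.3) + 15×L_1(5.3) + (-3)×L_2(5.3)
P(5.3) = 14.190000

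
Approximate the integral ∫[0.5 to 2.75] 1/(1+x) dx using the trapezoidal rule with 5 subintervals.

f(x) = 1/(1+x)
a = 0.5, b = 2.75, n = 5
h = (b - a)/n = 0.450000

Trapezoidal rule: (h/2)[f(x₀) + 2f(x₁) + 2f(x₂) + ... + f(xₙ)]

x_0 = 0.5000, f(x_0) = 0.666667, coefficient = 1
x_1 = 0.9500, f(x_1) = 0.512821, coefficient = 2
x_2 = 1.4000, f(x_2) = 0.416667, coefficient = 2
x_3 = 1.8500, f(x_3) = 0.350877, coefficient = 2
x_4 = 2.3000, f(x_4) = 0.303030, coefficient = 2
x_5 = 2.7500, f(x_5) = 0.266667, coefficient = 1

I ≈ (0.450000/2) × 4.100123 = 0.922528
Exact value: 0.916291
Error: 0.006237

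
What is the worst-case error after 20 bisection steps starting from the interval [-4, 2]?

Bisection error bound: |error| ≤ (b-a)/2^n
|error| ≤ (2 - (-4))/2^20 = 6/2^20
|error| ≤ 0.0000057220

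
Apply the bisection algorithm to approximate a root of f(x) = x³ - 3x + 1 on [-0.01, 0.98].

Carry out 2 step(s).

f(x) = x³ - 3x + 1
Initial interval: [-0.01, 0.98]

Iteration 1:
  c_1 = (-0.010000 + 0.980000)/2 = 0.485000
  f(c_1) = f(0.485000) = -0.340916
  f(a) × f(c) < 0, new interval: [-0.010000, 0.485000]
Iteration 2:
  c_2 = (-0.010000 + 0.485000)/2 = 0.237500
  f(c_2) = f(0.237500) = 0.300896
  f(a) × f(c) ≥ 0, new interval: [0.237500, 0.485000]

After 2 iteration(s), the approximation is c_2 = 0.237500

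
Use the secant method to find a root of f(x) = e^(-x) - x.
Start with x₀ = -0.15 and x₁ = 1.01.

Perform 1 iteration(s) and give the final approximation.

f(x) = e^(-x) - x
x₀ = -0.15, x₁ = 1.01

Secant formula: x_{n+1} = x_n - f(x_n)(x_n - x_{n-1})/(f(x_n) - f(x_{n-1}))

Iteration 1:
  f(-0.150000) = 1.311834
  f(1.010000) = -0.645781
  x_2 = 1.010000 - (-0.645781)×(1.010000 - (-0.150000))/(-0.645781 - 1.311834)
       = 0.627337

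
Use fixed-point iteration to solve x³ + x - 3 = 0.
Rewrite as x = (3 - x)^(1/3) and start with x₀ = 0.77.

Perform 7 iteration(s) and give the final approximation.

Equation: x³ + x - 3 = 0
Fixed-point form: x = (3 - x)^(1/3)
x₀ = 0.77

x_1 = g(0.770000) = 1.306477
x_2 = g(1.306477) = 1.191966
x_3 = g(1.191966) = 1.218248
x_4 = g(1.218248) = 1.212316
x_5 = g(1.212316) = 1.213660
x_6 = g(1.213660) = 1.213356
x_7 = g(1.213356) = 1.213424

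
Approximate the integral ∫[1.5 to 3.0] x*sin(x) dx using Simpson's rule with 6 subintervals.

f(x) = x*sin(x)
a = 1.5, b = 3.0, n = 6
h = (b - a)/n = 0.250000

Simpson's rule: (h/3)[f(x₀) + 4f(x₁) + 2f(x₂) + ... + f(xₙ)]

x_0 = 1.5000, f(x_0) = 1.496242, coefficient = 1
x_1 = 1.7500, f(x_1) = 1.721975, coefficient = 4
x_2 = 2.0000, f(x_2) = 1.818595, coefficient = 2
x_3 = 2.2500, f(x_3) = 1.750665, coefficient = 4
x_4 = 2.5000, f(x_4) = 1.496180, coefficient = 2
x_5 = 2.7500, f(x_5) = 1.049568, coefficient = 4
x_6 = 3.0000, f(x_6) = 0.423360, coefficient = 1

I ≈ (0.250000/3) × 26.637984 = 2.219832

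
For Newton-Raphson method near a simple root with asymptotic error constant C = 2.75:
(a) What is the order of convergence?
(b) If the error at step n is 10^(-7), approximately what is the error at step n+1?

(a) Newton-Raphson has quadratic (order 2) convergence near simple roots.
    This means |e_{n+1}| ≈ C|e_n|².

(b) With |e_n| = 10^(-7) and C = 2.75:
    |e_{n+1}| ≈ 2.75 × (10^(-7))² = 2.75 × 10^(-14)

(a) 2 (quadratic); (b) |e_{n+1}| ≈ 2.750e-14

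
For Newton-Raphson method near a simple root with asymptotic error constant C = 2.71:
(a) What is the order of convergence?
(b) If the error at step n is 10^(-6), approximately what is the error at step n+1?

(a) Newton-Raphson has quadratic (order 2) convergence near simple roots.
    This means |e_{n+1}| ≈ C|e_n|².

(b) With |e_n| = 10^(-6) and C = 2.71:
    |e_{n+1}| ≈ 2.71 × (10^(-6))² = 2.71 × 10^(-12)

(a) 2 (quadratic); (b) |e_{n+1}| ≈ 2.710e-12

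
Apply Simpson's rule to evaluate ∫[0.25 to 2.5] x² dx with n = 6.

f(x) = x²
a = 0.25, b = 2.5, n = 6
h = (b - a)/n = 0.375000

Simpson's rule: (h/3)[f(x₀) + 4f(x₁) + 2f(x₂) + ... + f(xₙ)]

x_0 = 0.2500, f(x_0) = 0.062500, coefficient = 1
x_1 = 0.6250, f(x_1) = 0.390625, coefficient = 4
x_2 = 1.0000, f(x_2) = 1.000000, coefficient = 2
x_3 = 1.3750, f(x_3) = 1.890625, coefficient = 4
x_4 = 1.7500, f(x_4) = 3.062500, coefficient = 2
x_5 = 2.1250, f(x_5) = 4.515625, coefficient = 4
x_6 = 2.5000, f(x_6) = 6.250000, coefficient = 1

I ≈ (0.375000/3) × 41.625000 = 5.203125
Exact value: 5.203125
Error: 0.000000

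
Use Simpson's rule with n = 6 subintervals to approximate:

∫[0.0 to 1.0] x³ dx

f(x) = x³
a = 0.0, b = 1.0, n = 6
h = (b - a)/n = 0.166667

Simpson's rule: (h/3)[f(x₀) + 4f(x₁) + 2f(x₂) + ... + f(xₙ)]

x_0 = 0.0000, f(x_0) = 0.000000, coefficient = 1
x_1 = 0.1667, f(x_1) = 0.004630, coefficient = 4
x_2 = 0.3333, f(x_2) = 0.037037, coefficient = 2
x_3 = 0.5000, f(x_3) = 0.125000, coefficient = 4
x_4 = 0.6667, f(x_4) = 0.296296, coefficient = 2
x_5 = 0.8333, f(x_5) = 0.578704, coefficient = 4
x_6 = 1.0000, f(x_6) = 1.000000, coefficient = 1

I ≈ (0.166667/3) × 4.500000 = 0.250000
Exact value: 0.250000
Error: 0.000000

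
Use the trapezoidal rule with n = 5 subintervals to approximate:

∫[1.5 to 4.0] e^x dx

f(x) = e^x
a = 1.5, b = 4.0, n = 5
h = (b - a)/n = 0.500000

Trapezoidal rule: (h/2)[f(x₀) + 2f(x₁) + 2f(x₂) + ... + f(xₙ)]

x_0 = 1.5000, f(x_0) = 4.481689, coefficient = 1
x_1 = 2.0000, f(x_1) = 7.389056, coefficient = 2
x_2 = 2.5000, f(x_2) = 12.182494, coefficient = 2
x_3 = 3.0000, f(x_3) = 20.085537, coefficient = 2
x_4 = 3.5000, f(x_4) = 33.115452, coefficient = 2
x_5 = 4.0000, f(x_5) = 54.598150, coefficient = 1

I ≈ (0.500000/2) × 204.624917 = 51.156229
Exact value: 50.116461
Error: 1.039768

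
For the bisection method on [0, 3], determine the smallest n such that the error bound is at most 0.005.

We need (b-a)/2^n ≤ 0.005
(3 - 0)/2^n ≤ 0.005
3/2^n ≤ 0.005
2^n ≥ 600
n ≥ log₂(600) = 9.23
n ≥ 10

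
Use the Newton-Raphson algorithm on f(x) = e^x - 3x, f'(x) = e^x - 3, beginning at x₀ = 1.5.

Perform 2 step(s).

f(x) = e^x - 3x
f'(x) = e^x - 3
x₀ = 1.5

Newton-Raphson formula: x_{n+1} = x_n - f(x_n)/f'(x_n)

Iteration 1:
  f(1.500000) = -0.018311
  f'(1.500000) = 1.481689
  x_1 = 1.500000 - (-0.018311)/1.481689 = 1.512358
Iteration 2:
  f(1.512358) = 0.000344
  f'(1.512358) = 1.537418
  x_2 = 1.512358 - 0.000344/1.537418 = 1.512135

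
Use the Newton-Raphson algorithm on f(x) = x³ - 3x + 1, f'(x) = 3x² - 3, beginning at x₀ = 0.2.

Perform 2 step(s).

f(x) = x³ - 3x + 1
f'(x) = 3x² - 3
x₀ = 0.2

Newton-Raphson formula: x_{n+1} = x_n - f(x_n)/f'(x_n)

Iteration 1:
  f(0.200000) = 0.408000
  f'(0.200000) = -2.880000
  x_1 = 0.200000 - 0.408000/(-2.880000) = 0.341667
Iteration 2:
  f(0.341667) = 0.014885
  f'(0.341667) = -2.649792
  x_2 = 0.341667 - 0.014885/(-2.649792) = 0.347284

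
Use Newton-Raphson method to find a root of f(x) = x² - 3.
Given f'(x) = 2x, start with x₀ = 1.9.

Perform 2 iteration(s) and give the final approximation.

f(x) = x² - 3
f'(x) = 2x
x₀ = 1.9

Newton-Raphson formula: x_{n+1} = x_n - f(x_n)/f'(x_n)

Iteration 1:
  f(1.900000) = 0.610000
  f'(1.900000) = 3.800000
  x_1 = 1.900000 - 0.610000/3.800000 = 1.739474
Iteration 2:
  f(1.739474) = 0.025769
  f'(1.739474) = 3.478947
  x_2 = 1.739474 - 0.025769/3.478947 = 1.732067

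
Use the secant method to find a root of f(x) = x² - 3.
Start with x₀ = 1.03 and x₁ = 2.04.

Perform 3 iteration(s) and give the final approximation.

f(x) = x² - 3
x₀ = 1.03, x₁ = 2.04

Secant formula: x_{n+1} = x_n - f(x_n)(x_n - x_{n-1})/(f(x_n) - f(x_{n-1}))

Iteration 1:
  f(1.030000) = -1.939100
  f(2.040000) = 1.161600
  x_2 = 2.040000 - 1.161600×(2.040000 - 1.030000)/(1.161600 - (-1.939100))
       = 1.661629
Iteration 2:
  f(2.040000) = 1.161600
  f(1.661629) = -0.238990
  x_3 = 1.661629 - (-0.238990)×(1.661629 - 2.040000)/(-0.238990 - 1.161600)
       = 1.726192
Iteration 3:
  f(1.661629) = -0.238990
  f(1.726192) = -0.020261
  x_4 = 1.726192 - (-0.020261)×(1.726192 - 1.661629)/(-0.020261 - (-0.238990))
       = 1.732173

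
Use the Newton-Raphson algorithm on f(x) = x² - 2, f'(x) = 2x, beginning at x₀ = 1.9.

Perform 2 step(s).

f(x) = x² - 2
f'(x) = 2x
x₀ = 1.9

Newton-Raphson formula: x_{n+1} = x_n - f(x_n)/f'(x_n)

Iteration 1:
  f(1.900000) = 1.610000
  f'(1.900000) = 3.800000
  x_1 = 1.900000 - 1.610000/3.800000 = 1.476316
Iteration 2:
  f(1.476316) = 0.179508
  f'(1.476316) = 2.952632
  x_2 = 1.476316 - 0.179508/2.952632 = 1.415520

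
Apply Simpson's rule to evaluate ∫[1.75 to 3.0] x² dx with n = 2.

f(x) = x²
a = 1.75, b = 3.0, n = 2
h = (b - a)/n = 0.625000

Simpson's rule: (h/3)[f(x₀) + 4f(x₁) + 2f(x₂) + ... + f(xₙ)]

x_0 = 1.7500, f(x_0) = 3.062500, coefficient = 1
x_1 = 2.3750, f(x_1) = 5.640625, coefficient = 4
x_2 = 3.0000, f(x_2) = 9.000000, coefficient = 1

I ≈ (0.625000/3) × 34.625000 = 7.213542
Exact value: 7.213542
Error: 0.000000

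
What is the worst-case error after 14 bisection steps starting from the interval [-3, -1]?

Bisection error bound: |error| ≤ (b-a)/2^n
|error| ≤ (-1 - (-3))/2^14 = 2/2^14
|error| ≤ 0.0001220703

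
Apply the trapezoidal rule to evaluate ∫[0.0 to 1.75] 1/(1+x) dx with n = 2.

f(x) = 1/(1+x)
a = 0.0, b = 1.75, n = 2
h = (b - a)/n = 0.875000

Trapezoidal rule: (h/2)[f(x₀) + 2f(x₁) + 2f(x₂) + ... + f(xₙ)]

x_0 = 0.0000, f(x_0) = 1.000000, coefficient = 1
x_1 = 0.8750, f(x_1) = 0.533333, coefficient = 2
x_2 = 1.7500, f(x_2) = 0.363636, coefficient = 1

I ≈ (0.875000/2) × 2.430303 = 1.063258
Exact value: 1.011601
Error: 0.051657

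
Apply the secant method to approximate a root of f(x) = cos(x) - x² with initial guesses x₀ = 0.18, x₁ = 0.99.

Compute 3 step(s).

f(x) = cos(x) - x²
x₀ = 0.18, x₁ = 0.99

Secant formula: x_{n+1} = x_n - f(x_n)(x_n - x_{n-1})/(f(x_n) - f(x_{n-1}))

Iteration 1:
  f(0.180000) = 0.951444
  f(0.990000) = -0.431410
  x_2 = 0.990000 - (-0.431410)×(0.990000 - 0.180000)/(-0.431410 - 0.951444)
       = 0.737304
Iteration 2:
  f(0.990000) = -0.431410
  f(0.737304) = 0.196667
  x_3 = 0.737304 - 0.196667×(0.737304 - 0.990000)/(0.196667 - (-0.431410))
       = 0.816429
Iteration 3:
  f(0.737304) = 0.196667
  f(0.816429) = 0.018270
  x_4 = 0.816429 - 0.018270×(0.816429 - 0.737304)/(0.018270 - 0.196667)
       = 0.824533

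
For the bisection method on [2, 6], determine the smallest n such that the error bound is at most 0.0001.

We need (b-a)/2^n ≤ 0.0001
(6 - 2)/2^n ≤ 0.0001
4/2^n ≤ 0.0001
2^n ≥ 40000
n ≥ log₂(40000) = 15.29
n ≥ 16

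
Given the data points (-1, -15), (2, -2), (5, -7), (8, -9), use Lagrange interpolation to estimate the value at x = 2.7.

Lagrange interpolation formula:
P(x) = Σ yᵢ × Lᵢ(x)
where Lᵢ(x) = Π_{j≠i} (x - xⱼ)/(xᵢ - xⱼ)

L_0(2.7) = (2.7 - 2)/(-1 - 2) × (2.7 - 5)/(-1 - 5) × (2.7 - 8)/(-1 - 8) = -0.052673
L_1(2.7) = (2.7 - (-1))/(2 - (-1)) × (2.7 - 5)/(2 - 5) × (2.7 - 8)/(2 - 8) = 0.835241
L_2(2.7) = (2.7 - (-1))/(5 - (-1)) × (2.7 - 2)/(5 - 2) × (2.7 - 8)/(5 - 8) = 0.254204
L_3(2.7) = (2.7 - (-1))/(8 - (-1)) × (2.7 - 2)/(8 - 2) × (2.7 - 5)/(8 - 5) = -0.036772

P(2.7) = (-15)×L_0(2.7) + (-2)×L_1(2.7) + (-7)×L_2(2.7) + (-9)×L_3(2.7)
P(2.7) = -2.328870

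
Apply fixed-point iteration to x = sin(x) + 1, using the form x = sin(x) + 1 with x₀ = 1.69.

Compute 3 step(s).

Equation: x = sin(x) + 1
Fixed-point form: x = sin(x) + 1
x₀ = 1.69

x_1 = g(1.690000) = 1.992904
x_2 = g(1.992904) = 1.912228
x_3 = g(1.912228) = 1.942276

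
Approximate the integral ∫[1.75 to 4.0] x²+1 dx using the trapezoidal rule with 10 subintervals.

f(x) = x²+1
a = 1.75, b = 4.0, n = 10
h = (b - a)/n = 0.225000

Trapezoidal rule: (h/2)[f(x₀) + 2f(x₁) + 2f(x₂) + ... + f(xₙ)]

x_0 = 1.7500, f(x_0) = 4.062500, coefficient = 1
x_1 = 1.9750, f(x_1) = 4.900625, coefficient = 2
x_2 = 2.2000, f(x_2) = 5.840000, coefficient = 2
x_3 = 2.4250, f(x_3) = 6.880625, coefficient = 2
x_4 = 2.6500, f(x_4) = 8.022500, coefficient = 2
x_5 = 2.8750, f(x_5) = 9.265625, coefficient = 2
x_6 = 3.1000, f(x_6) = 10.610000, coefficient = 2
x_7 = 3.3250, f(x_7) = 12.055625, coefficient = 2
x_8 = 3.5500, f(x_8) = 13.602500, coefficient = 2
x_9 = 3.7750, f(x_9) = 15.250625, coefficient = 2
x_10 = 4.0000, f(x_10) = 17.000000, coefficient = 1

I ≈ (0.225000/2) × 193.918750 = 21.815859
Exact value: 21.796875
Error: 0.018984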